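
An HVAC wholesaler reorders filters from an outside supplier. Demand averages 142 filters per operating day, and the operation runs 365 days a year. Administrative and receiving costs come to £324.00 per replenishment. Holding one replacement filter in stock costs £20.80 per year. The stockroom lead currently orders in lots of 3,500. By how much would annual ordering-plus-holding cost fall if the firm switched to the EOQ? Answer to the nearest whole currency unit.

Extra cost ≈ £14,767 per year

Annual demand D = 142 × 365 = 51,830.
EOQ = √(2DS/H) = √(2 × 51,830 × 324 / 20.8) ≈ 1270.71.
Cost at Q* = (D/Q*)S + (Q*/2)H = √(2DSH) ≈ £26,430.77.
Cost at Q = 3,500: (51,830/3,500)×324 + (3,500/2)×20.8 = £4,797.98 + £36,400.00 = £41,197.98.
Excess = £41,197.98 − £26,430.77 = £14,767.21.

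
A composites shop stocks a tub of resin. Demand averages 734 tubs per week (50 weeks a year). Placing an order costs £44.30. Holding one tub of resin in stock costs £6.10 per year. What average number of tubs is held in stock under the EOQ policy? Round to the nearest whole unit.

Average inventory ≈ 365 tubs

Annual demand D = 734 × 50 = 36,700.
The optimal lot size = √(2DS/H) = √(2 × 36,700 × 44.3 / 6.1) ≈ 730.10.
Average inventory = Q*/2 ≈ 730.10 / 2 = 365.052.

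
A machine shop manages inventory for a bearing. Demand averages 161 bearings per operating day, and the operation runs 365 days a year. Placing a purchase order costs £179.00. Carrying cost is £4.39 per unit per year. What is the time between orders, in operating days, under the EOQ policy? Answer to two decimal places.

T ≈ 13.60 days

Annual demand D = 161 × 365 = 58,765.
The optimal lot size = √(2DS/H) = √(2 × 58,765 × 179 / 4.39) ≈ 2189.12.
Cycle time = Q*/D × 365 = 2189.12 / 58,765 × 365 ≈ 13.597 days.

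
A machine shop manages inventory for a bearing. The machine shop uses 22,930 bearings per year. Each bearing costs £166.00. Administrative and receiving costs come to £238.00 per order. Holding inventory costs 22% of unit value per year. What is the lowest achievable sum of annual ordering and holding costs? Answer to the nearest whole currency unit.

Holding cost H = 0.22 × £166.00 = £36.5200 per unit per year.
Q* = √(2DS/H) = √(2 × 22,930 × 238 / 36.52) ≈ 546.69.
At the optimum the two cost components are equal, so total cost = 2·(Q*/2)H = Q*·H.
Minimum total = √(2DSH) = √(2 × 22,930 × 238 × 36.52) ≈ 19965.072.

TC* ≈ £19,965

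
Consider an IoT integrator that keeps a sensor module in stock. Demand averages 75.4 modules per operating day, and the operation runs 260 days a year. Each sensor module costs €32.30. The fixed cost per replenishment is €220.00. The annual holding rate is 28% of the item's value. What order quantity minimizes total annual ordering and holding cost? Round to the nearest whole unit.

Q* ≈ 977 modules

Annual demand D = 75.4 × 260 = 19,604.
Holding cost H = 0.28 × €32.30 = €9.0440 per unit per year.
EOQ = √(2DS / H) = √(2 × 19,604 × 220 / 9.044).
= √(8,625,760 / 9.044) = √953,754.9757 ≈ 976.604.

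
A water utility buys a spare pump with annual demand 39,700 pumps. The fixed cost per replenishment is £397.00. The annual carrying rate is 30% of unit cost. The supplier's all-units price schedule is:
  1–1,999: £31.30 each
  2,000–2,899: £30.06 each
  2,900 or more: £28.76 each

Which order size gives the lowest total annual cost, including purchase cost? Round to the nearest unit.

Q* ≈ 2,900 pumps

Holding cost per unit per year at price C is H = 0.30·C.
For each price level, check whether its EOQ is feasible; otherwise the best quantity at that price is the breakpoint.
EOQ at £31.30 = 1832.2 (feasible in tier 1): TC = 39,700×£31.30 + (39,700/1832.2)×397 + (1832.2/2)×0.30×£31.30 = £1,259,814.35.
EOQ at £30.06 = 1869.6 < 2000, so use break Q=2000: TC = 39,700×£30.06 + (39,700/2000.0)×397 + (2000.0/2)×0.30×£30.06 = £1,210,280.45.
EOQ at £28.76 = 1911.4 < 2900, so use break Q=2900: TC = 39,700×£28.76 + (39,700/2900.0)×397 + (2900.0/2)×0.30×£28.76 = £1,159,717.39.
Lowest total cost is £1,159,717.39 at Q = 2900.0.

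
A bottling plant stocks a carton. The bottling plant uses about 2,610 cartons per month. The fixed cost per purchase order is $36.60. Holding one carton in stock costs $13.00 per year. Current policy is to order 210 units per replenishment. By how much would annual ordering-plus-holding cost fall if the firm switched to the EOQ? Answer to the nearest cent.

Extra cost ≈ $1,364.31 per year

Annual demand D = 2,610 × 12 = 31,320.
EOQ = √(2DS/H) = √(2 × 31,320 × 36.6 / 13) ≈ 419.95.
Cost at Q* = (D/Q*)S + (Q*/2)H = √(2DSH) ≈ $5,459.31.
Cost at Q = 210: (31,320/210)×36.6 + (210/2)×13 = $5,458.63 + $1,365.00 = $6,823.63.
Excess = $6,823.63 − $5,459.31 = $1,364.31.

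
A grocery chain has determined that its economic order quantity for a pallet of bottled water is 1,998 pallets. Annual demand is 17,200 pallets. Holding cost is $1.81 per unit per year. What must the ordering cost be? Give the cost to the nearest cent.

Invert the EOQ relation Q*² = 2DS/H.
From Q* = √(2DS/H): S = Q*²H / (2D) = 1,998² × 1.81 / (2 × 17,200) = 210.0444.

S ≈ $210.04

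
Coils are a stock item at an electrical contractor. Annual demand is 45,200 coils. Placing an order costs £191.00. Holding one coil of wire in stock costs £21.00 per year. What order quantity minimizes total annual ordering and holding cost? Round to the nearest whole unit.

Q* ≈ 907 coils

EOQ = √(2DS / H) = √(2 × 45,200 × 191 / 21).
= √(17,266,400 / 21) = √822,209.5238 ≈ 906.758.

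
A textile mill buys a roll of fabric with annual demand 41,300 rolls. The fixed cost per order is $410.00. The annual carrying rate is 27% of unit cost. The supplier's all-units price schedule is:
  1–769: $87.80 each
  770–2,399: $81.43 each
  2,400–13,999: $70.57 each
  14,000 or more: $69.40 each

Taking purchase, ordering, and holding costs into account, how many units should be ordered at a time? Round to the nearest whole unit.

Holding cost per unit per year at price C is H = 0.27·C.
Evaluate total cost at each tier's feasible EOQ or, if the EOQ is below the tier, at the tier's minimum quantity.
Tier 1 ($87.80): EOQ = 1195.2 exceeds tier's upper bound 769, so this tier is dominated.
EOQ at $81.43 = 1241.1 (feasible in tier 2): TC = 41,300×$81.43 + (41,300/1241.1)×410 + (1241.1/2)×0.27×$81.43 = $3,390,346.02.
EOQ at $70.57 = 1333.2 < 2400, so use break Q=2400: TC = 41,300×$70.57 + (41,300/2400.0)×410 + (2400.0/2)×0.27×$70.57 = $2,944,461.10.
EOQ at $69.40 = 1344.4 < 14000, so use break Q=14000: TC = 41,300×$69.40 + (41,300/14000.0)×410 + (14000.0/2)×0.27×$69.40 = $2,998,595.50.
Lowest total cost is $2,944,461.10 at Q = 2400.0.

Q* ≈ 2,400 rolls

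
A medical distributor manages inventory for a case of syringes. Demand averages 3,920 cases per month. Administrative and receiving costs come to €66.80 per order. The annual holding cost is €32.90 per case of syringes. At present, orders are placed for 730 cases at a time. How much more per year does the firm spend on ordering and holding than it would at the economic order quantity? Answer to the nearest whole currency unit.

Annual demand D = 3,920 × 12 = 47,040.
EOQ = √(2DS/H) = √(2 × 47,040 × 66.8 / 32.9) ≈ 437.06.
Cost at Q* = (D/Q*)S + (Q*/2)H = √(2DSH) ≈ €14,379.20.
Cost at Q = 730: (47,040/730)×66.8 + (730/2)×32.9 = €4,304.48 + €12,008.50 = €16,312.98.
Excess = €16,312.98 − €14,379.20 = €1,933.78.

Extra cost ≈ €1,934 per year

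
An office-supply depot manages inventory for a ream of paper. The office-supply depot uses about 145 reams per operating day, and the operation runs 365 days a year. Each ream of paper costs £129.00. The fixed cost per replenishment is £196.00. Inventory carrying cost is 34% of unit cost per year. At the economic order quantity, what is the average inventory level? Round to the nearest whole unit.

Average inventory ≈ 344 reams

Annual demand D = 145 × 365 = 52,925.
Holding cost H = 0.34 × £129.00 = £43.8600 per unit per year.
EOQ = √(2DS/H) = √(2 × 52,925 × 196 / 43.86) ≈ 687.76.
Average inventory = Q*/2 ≈ 687.76 / 2 = 343.882.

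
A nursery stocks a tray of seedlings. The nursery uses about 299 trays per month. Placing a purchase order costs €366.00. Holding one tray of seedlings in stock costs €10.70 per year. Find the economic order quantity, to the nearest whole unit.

Q* ≈ 495 trays

Annual demand D = 299 × 12 = 3,588.
EOQ = √(2DS / H) = √(2 × 3,588 × 366 / 10.7).
= √(2,626,416 / 10.7) = √245,459.4393 ≈ 495.439.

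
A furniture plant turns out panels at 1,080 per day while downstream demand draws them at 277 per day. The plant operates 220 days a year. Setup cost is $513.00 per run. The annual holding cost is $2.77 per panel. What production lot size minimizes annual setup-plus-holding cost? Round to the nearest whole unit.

Q* ≈ 5,510 panels

Annual demand D = 277 × 220 = 60,940.
Production build-up factor (1 − d/p) = 1 − 277/1,080 = 0.7435.
Q* = √(2DS / (H(1 − d/p))) = √(2 × 60,940 × 513 / (2.77 × 0.7435)).
= √(62,524,440 / 2.0595) ≈ 5509.842.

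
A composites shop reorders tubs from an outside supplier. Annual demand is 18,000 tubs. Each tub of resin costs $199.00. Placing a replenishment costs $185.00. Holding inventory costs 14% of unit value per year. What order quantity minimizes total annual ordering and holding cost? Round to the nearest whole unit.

Holding cost H = 0.14 × $199.00 = $27.8600 per unit per year.
EOQ = √(2DS / H) = √(2 × 18,000 × 185 / 27.86).
= √(6,660,000 / 27.86) = √239,052.4049 ≈ 488.930.

Q* ≈ 489 tubs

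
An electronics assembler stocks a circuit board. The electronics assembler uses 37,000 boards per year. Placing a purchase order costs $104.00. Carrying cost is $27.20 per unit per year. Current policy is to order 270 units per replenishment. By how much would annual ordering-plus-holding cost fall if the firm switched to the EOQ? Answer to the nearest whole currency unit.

EOQ = √(2DS/H) = √(2 × 37,000 × 104 / 27.2) ≈ 531.92.
Cost at Q* = (D/Q*)S + (Q*/2)H = √(2DSH) ≈ $14,468.28.
Cost at Q = 270: (37,000/270)×104 + (270/2)×27.2 = $14,251.85 + $3,672.00 = $17,923.85.
Excess = $17,923.85 − $14,468.28 = $3,455.57.

Extra cost ≈ $3,456 per year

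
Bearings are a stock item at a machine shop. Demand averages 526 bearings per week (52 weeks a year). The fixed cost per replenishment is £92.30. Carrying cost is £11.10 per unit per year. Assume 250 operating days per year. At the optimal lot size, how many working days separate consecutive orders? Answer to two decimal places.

Annual demand D = 526 × 52 = 27,352.
EOQ = √(2DS/H) = √(2 × 27,352 × 92.3 / 11.1) ≈ 674.45.
Cycle time = Q*/D × 250 = 674.45 / 27,352 × 250 ≈ 6.165 days.

T ≈ 6.16 days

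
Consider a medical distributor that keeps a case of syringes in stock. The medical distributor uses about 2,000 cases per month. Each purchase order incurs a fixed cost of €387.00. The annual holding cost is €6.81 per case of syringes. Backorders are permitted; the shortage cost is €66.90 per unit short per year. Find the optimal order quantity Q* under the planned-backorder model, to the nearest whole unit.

Annual demand D = 2,000 × 12 = 24,000.
With planned backorders, Q* = √(2DS/H) · √((H+B)/B).
√(2DS/H) = √(2 × 24,000 × 387 / 6.81) = 1651.591.
√((H+B)/B) = √((6.81+66.9)/66.9) = 1.0497.
Q* ≈ 1733.615.

Q* ≈ 1,734 cases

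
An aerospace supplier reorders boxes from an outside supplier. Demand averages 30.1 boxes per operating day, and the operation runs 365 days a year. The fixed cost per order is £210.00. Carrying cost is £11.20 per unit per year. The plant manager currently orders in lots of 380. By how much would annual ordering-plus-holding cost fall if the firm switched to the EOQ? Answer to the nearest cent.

Extra cost ≈ £1,010.57 per year

Annual demand D = 30.1 × 365 = 10,986.5.
EOQ = √(2DS/H) = √(2 × 10,986.5 × 210 / 11.2) ≈ 641.87.
Cost at Q* = (D/Q*)S + (Q*/2)H = √(2DSH) ≈ £7,188.91.
Cost at Q = 380: (10,986.5/380)×210 + (380/2)×11.2 = £6,071.49 + £2,128.00 = £8,199.49.
Excess = £8,199.49 − £7,188.91 = £1,010.57.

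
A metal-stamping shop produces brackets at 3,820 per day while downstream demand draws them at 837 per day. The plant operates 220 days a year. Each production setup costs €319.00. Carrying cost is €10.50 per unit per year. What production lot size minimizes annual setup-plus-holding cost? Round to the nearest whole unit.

Annual demand D = 837 × 220 = 184,140.
Production build-up factor (1 − d/p) = 1 − 837/3,820 = 0.7809.
Q* = √(2DS / (H(1 − d/p))) = √(2 × 184,140 × 319 / (10.5 × 0.7809)).
= √(117,481,320 / 8.1993) ≈ 3785.252.

Q* ≈ 3,785 brackets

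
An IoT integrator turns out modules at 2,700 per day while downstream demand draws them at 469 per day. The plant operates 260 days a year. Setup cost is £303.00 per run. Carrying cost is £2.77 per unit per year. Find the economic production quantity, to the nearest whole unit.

Annual demand D = 469 × 260 = 121,940.
Production build-up factor (1 − d/p) = 1 − 469/2,700 = 0.8263.
Q* = √(2DS / (H(1 − d/p))) = √(2 × 121,940 × 303 / (2.77 × 0.8263)).
= √(73,895,640 / 2.2888) ≈ 5682.005.

Q* ≈ 5,682 modules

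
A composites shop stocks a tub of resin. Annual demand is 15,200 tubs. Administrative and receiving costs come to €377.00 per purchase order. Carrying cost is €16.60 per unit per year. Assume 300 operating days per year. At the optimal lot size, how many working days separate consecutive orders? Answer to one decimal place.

Q* = √(2DS/H) = √(2 × 15,200 × 377 / 16.6) ≈ 830.91.
Cycle time = Q*/D × 300 = 830.91 / 15,200 × 300 ≈ 16.400 days.

T ≈ 16.4 days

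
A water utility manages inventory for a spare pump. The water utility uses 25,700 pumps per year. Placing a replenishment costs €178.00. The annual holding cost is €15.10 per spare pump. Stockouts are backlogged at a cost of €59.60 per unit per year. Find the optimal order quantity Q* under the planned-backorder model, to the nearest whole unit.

Q* ≈ 871 pumps

With planned backorders, Q* = √(2DS/H) · √((H+B)/B).
√(2DS/H) = √(2 × 25,700 × 178 / 15.1) = 778.400.
√((H+B)/B) = √((15.1+59.6)/59.6) = 1.1195.
Q* ≈ 871.446.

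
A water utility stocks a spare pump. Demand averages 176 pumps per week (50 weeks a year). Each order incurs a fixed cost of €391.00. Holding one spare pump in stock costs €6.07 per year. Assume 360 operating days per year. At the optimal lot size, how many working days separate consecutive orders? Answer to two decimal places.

Annual demand D = 176 × 50 = 8,800.
EOQ = √(2DS/H) = √(2 × 8,800 × 391 / 6.07) ≈ 1064.76.
Cycle time = Q*/D × 360 = 1064.76 / 8,800 × 360 ≈ 43.558 days.

T ≈ 43.56 days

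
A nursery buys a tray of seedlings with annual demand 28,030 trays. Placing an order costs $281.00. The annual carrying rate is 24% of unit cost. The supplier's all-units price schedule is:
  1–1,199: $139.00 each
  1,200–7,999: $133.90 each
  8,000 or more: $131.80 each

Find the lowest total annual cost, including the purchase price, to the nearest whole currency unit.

Holding cost per unit per year at price C is H = 0.24·C.
For each price level, check whether its EOQ is feasible; otherwise the best quantity at that price is the breakpoint.
EOQ at $139.00 = 687.2 (feasible in tier 1): TC = 28,030×$139.00 + (28,030/687.2)×281 + (687.2/2)×0.24×$139.00 = $3,919,094.12.
EOQ at $133.90 = 700.1 < 1200, so use break Q=1200: TC = 28,030×$133.90 + (28,030/1200.0)×281 + (1200.0/2)×0.24×$133.90 = $3,779,062.29.
EOQ at $131.80 = 705.7 < 8000, so use break Q=8000: TC = 28,030×$131.80 + (28,030/8000.0)×281 + (8000.0/2)×0.24×$131.80 = $3,821,866.55.
Lowest total cost among the candidates is at Q = 1200.0.

TC* ≈ $3,779,062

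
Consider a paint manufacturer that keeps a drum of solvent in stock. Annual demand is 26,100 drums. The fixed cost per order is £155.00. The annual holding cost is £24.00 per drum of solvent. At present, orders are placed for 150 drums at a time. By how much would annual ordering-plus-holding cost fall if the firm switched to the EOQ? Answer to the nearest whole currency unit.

Extra cost ≈ £14,835 per year

EOQ = √(2DS/H) = √(2 × 26,100 × 155 / 24) ≈ 580.62.
Cost at Q* = (D/Q*)S + (Q*/2)H = √(2DSH) ≈ £13,934.99.
Cost at Q = 150: (26,100/150)×155 + (150/2)×24 = £26,970.00 + £1,800.00 = £28,770.00.
Excess = £28,770.00 − £13,934.99 = £14,835.01.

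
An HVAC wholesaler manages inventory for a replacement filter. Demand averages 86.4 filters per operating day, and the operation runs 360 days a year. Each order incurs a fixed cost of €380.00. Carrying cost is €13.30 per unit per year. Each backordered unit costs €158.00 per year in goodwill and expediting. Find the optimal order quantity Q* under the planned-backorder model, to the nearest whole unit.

Q* ≈ 1,388 filters

Annual demand D = 86.4 × 360 = 31,104.
With planned backorders, Q* = √(2DS/H) · √((H+B)/B).
√(2DS/H) = √(2 × 31,104 × 380 / 13.3) = 1333.181.
√((H+B)/B) = √((13.3+158)/158) = 1.0412.
Q* ≈ 1388.159.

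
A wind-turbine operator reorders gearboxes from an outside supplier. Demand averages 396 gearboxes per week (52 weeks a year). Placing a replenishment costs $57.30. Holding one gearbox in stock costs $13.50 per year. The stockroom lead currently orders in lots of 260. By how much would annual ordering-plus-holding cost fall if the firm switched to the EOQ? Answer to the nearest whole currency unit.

Extra cost ≈ $649 per year

Annual demand D = 396 × 52 = 20,592.
EOQ = √(2DS/H) = √(2 × 20,592 × 57.3 / 13.5) ≈ 418.09.
Cost at Q* = (D/Q*)S + (Q*/2)H = √(2DSH) ≈ $5,644.28.
Cost at Q = 260: (20,592/260)×57.3 + (260/2)×13.5 = $4,538.16 + $1,755.00 = $6,293.16.
Excess = $6,293.16 − $5,644.28 = $648.88.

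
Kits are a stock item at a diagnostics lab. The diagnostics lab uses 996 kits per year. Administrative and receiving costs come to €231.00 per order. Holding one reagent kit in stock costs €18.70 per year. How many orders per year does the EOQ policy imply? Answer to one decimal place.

Q* = √(2DS/H) = √(2 × 996 × 231 / 18.7) ≈ 156.87.
Orders per year = D / Q* = 996 / 156.87 ≈ 6.349.

N ≈ 6.3 orders per year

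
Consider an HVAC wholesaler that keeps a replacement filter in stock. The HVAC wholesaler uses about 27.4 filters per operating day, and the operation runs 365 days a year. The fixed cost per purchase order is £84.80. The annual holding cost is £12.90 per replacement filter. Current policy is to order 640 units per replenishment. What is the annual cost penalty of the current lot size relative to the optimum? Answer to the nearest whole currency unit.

Extra cost ≈ £775 per year

Annual demand D = 27.4 × 365 = 10,001.
EOQ = √(2DS/H) = √(2 × 10,001 × 84.8 / 12.9) ≈ 362.61.
Cost at Q* = (D/Q*)S + (Q*/2)H = √(2DSH) ≈ £4,677.67.
Cost at Q = 640: (10,001/640)×84.8 + (640/2)×12.9 = £1,325.13 + £4,128.00 = £5,453.13.
Excess = £5,453.13 − £4,677.67 = £775.46.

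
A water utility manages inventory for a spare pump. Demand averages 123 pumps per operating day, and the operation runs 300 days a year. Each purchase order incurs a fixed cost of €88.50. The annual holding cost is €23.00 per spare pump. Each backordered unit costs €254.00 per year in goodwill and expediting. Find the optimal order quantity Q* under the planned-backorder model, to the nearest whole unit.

Annual demand D = 123 × 300 = 36,900.
With planned backorders, Q* = √(2DS/H) · √((H+B)/B).
√(2DS/H) = √(2 × 36,900 × 88.5 / 23) = 532.888.
√((H+B)/B) = √((23+254)/254) = 1.0443.
Q* ≈ 556.492.

Q* ≈ 556 pumps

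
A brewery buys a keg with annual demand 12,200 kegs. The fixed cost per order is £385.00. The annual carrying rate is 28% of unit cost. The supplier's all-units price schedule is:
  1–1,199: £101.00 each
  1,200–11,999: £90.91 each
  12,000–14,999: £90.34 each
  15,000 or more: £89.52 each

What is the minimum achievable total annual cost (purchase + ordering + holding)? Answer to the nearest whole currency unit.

TC* ≈ £1,128,289

Holding cost per unit per year at price C is H = 0.28·C.
Candidates are each tier's EOQ (if it falls in that tier) and each price-break quantity.
EOQ at £101.00 = 576.3 (feasible in tier 1): TC = 12,200×£101.00 + (12,200/576.3)×385 + (576.3/2)×0.28×£101.00 = £1,248,499.15.
EOQ at £90.91 = 607.5 < 1200, so use break Q=1200: TC = 12,200×£90.91 + (12,200/1200.0)×385 + (1200.0/2)×0.28×£90.91 = £1,128,289.05.
EOQ at £90.34 = 609.4 < 12000, so use break Q=12000: TC = 12,200×£90.34 + (12,200/12000.0)×385 + (12000.0/2)×0.28×£90.34 = £1,254,310.62.
EOQ at £89.52 = 612.2 < 15000, so use break Q=15000: TC = 12,200×£89.52 + (12,200/15000.0)×385 + (15000.0/2)×0.28×£89.52 = £1,280,449.13.
Lowest total cost among the candidates is at Q = 1200.0.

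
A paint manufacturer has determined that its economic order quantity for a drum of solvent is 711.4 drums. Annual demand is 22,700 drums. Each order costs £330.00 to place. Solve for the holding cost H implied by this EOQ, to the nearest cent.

The basic EOQ model gives Q* = √(2DS/H); rearrange for the unknown.
From Q* = √(2DS/H): H = 2DS / Q*² = 2 × 22,700 × 330 / 711.4² = 29.6034.

H ≈ £29.60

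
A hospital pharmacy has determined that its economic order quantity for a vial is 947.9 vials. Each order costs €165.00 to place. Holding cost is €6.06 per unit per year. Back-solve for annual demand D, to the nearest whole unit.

Squaring Q* = √(2DS/H) gives Q*² = 2DS/H.
From Q* = √(2DS/H): D = Q*²H / (2S) = 947.9² × 6.06 / (2 × 165) = 16499.992.

D ≈ 16,500 vials per year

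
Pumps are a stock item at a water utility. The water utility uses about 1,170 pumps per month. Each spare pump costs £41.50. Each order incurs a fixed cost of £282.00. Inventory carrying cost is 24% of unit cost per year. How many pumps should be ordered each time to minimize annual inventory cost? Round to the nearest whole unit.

Q* ≈ 892 pumps

Annual demand D = 1,170 × 12 = 14,040.
Holding cost H = 0.24 × £41.50 = £9.9600 per unit per year.
EOQ = √(2DS / H) = √(2 × 14,040 × 282 / 9.96).
= √(7,918,560 / 9.96) = √795,036.1446 ≈ 891.648.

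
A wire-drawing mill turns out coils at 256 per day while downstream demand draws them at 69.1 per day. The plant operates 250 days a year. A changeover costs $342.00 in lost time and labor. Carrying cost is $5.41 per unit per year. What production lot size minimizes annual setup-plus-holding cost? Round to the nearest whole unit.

Q* ≈ 1,730 coils

Annual demand D = 69.1 × 250 = 17,275.
Production build-up factor (1 − d/p) = 1 − 69.1/256 = 0.7301.
Q* = √(2DS / (H(1 − d/p))) = √(2 × 17,275 × 342 / (5.41 × 0.7301)).
= √(11,816,100 / 3.9497) ≈ 1729.632.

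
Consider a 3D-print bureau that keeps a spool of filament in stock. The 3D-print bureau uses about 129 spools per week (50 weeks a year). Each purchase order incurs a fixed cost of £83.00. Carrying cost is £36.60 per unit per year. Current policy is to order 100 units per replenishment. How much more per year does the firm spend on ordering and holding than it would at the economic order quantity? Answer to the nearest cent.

Extra cost ≈ £923.50 per year

Annual demand D = 129 × 50 = 6,450.
EOQ = √(2DS/H) = √(2 × 6,450 × 83 / 36.6) ≈ 171.04.
Cost at Q* = (D/Q*)S + (Q*/2)H = √(2DSH) ≈ £6,260.00.
Cost at Q = 100: (6,450/100)×83 + (100/2)×36.6 = £5,353.50 + £1,830.00 = £7,183.50.
Excess = £7,183.50 − £6,260.00 = £923.50.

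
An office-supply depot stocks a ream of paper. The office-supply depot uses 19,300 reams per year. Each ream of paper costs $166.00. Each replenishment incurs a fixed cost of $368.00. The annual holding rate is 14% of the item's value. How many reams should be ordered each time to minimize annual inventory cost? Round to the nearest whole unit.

Q* ≈ 782 reams

Holding cost H = 0.14 × $166.00 = $23.2400 per unit per year.
EOQ = √(2DS / H) = √(2 × 19,300 × 368 / 23.24).
= √(14,204,800 / 23.24) = √611,222.031 ≈ 781.807.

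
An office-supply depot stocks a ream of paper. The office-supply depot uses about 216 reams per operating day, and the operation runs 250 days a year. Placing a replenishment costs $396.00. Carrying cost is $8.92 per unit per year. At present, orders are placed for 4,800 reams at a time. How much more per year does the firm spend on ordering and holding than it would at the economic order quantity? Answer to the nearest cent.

Annual demand D = 216 × 250 = 54,000.
EOQ = √(2DS/H) = √(2 × 54,000 × 396 / 8.92) ≈ 2189.66.
Cost at Q* = (D/Q*)S + (Q*/2)H = √(2DSH) ≈ $19,531.78.
Cost at Q = 4,800: (54,000/4,800)×396 + (4,800/2)×8.92 = $4,455.00 + $21,408.00 = $25,863.00.
Excess = $25,863.00 − $19,531.78 = $6,331.22.

Extra cost ≈ $6,331.22 per year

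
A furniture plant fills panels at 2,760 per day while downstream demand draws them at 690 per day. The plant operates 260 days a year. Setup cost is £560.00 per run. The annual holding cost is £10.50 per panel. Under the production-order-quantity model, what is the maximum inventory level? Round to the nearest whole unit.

Annual demand D = 690 × 260 = 179,400.
Production build-up factor (1 − d/p) = 1 − 690/2,760 = 0.7500.
Q* = √(2DS / (H(1 − d/p))) = √(2 × 179,400 × 560 / (10.5 × 0.7500)).
= √(200,928,000 / 7.875) ≈ 5051.204.
Maximum inventory = Q*(1 − d/p) = 5051.204 × 0.7500 ≈ 3788.403.

I_max ≈ 3,788 panels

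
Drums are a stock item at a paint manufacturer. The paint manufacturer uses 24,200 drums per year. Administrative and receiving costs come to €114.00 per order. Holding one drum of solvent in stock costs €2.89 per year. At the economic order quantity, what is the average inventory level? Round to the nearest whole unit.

Q* = √(2DS/H) = √(2 × 24,200 × 114 / 2.89) ≈ 1381.74.
Average inventory = Q*/2 ≈ 1381.74 / 2 = 690.870.

Average inventory ≈ 691 drums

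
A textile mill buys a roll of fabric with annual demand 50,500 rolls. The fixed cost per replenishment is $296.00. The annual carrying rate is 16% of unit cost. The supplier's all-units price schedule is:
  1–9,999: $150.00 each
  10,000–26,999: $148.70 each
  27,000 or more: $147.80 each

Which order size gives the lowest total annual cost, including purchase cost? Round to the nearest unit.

Q* ≈ 1,116 rolls

Holding cost per unit per year at price C is H = 0.16·C.
Candidates are each tier's EOQ (if it falls in that tier) and each price-break quantity.
EOQ at $150.00 = 1116.1 (feasible in tier 1): TC = 50,500×$150.00 + (50,500/1116.1)×296 + (1116.1/2)×0.16×$150.00 = $7,601,786.27.
EOQ at $148.70 = 1121.0 < 10000, so use break Q=10000: TC = 50,500×$148.70 + (50,500/10000.0)×296 + (10000.0/2)×0.16×$148.70 = $7,629,804.80.
EOQ at $147.80 = 1124.4 < 27000, so use break Q=27000: TC = 50,500×$147.80 + (50,500/27000.0)×296 + (27000.0/2)×0.16×$147.80 = $7,783,701.63.
Lowest total cost is $7,601,786.27 at Q = 1116.1.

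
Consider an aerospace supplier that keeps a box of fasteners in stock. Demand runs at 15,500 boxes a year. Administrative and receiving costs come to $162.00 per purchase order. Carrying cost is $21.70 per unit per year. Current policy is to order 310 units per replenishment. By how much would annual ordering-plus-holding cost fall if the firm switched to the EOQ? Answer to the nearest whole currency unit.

EOQ = √(2DS/H) = √(2 × 15,500 × 162 / 21.7) ≈ 481.07.
Cost at Q* = (D/Q*)S + (Q*/2)H = √(2DSH) ≈ $10,439.22.
Cost at Q = 310: (15,500/310)×162 + (310/2)×21.7 = $8,100.00 + $3,363.50 = $11,463.50.
Excess = $11,463.50 − $10,439.22 = $1,024.28.

Extra cost ≈ $1,024 per year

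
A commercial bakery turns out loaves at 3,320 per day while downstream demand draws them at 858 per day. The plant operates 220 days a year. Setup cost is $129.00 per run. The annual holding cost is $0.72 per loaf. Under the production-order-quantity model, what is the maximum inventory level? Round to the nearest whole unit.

Annual demand D = 858 × 220 = 188,760.
Production build-up factor (1 − d/p) = 1 − 858/3,320 = 0.7416.
Q* = √(2DS / (H(1 − d/p))) = √(2 × 188,760 × 129 / (0.72 × 0.7416)).
= √(48,700,080 / 0.5339) ≈ 9550.445.
Maximum inventory = Q*(1 − d/p) = 9550.445 × 0.7416 ≈ 7082.288.

I_max ≈ 7,082 loaves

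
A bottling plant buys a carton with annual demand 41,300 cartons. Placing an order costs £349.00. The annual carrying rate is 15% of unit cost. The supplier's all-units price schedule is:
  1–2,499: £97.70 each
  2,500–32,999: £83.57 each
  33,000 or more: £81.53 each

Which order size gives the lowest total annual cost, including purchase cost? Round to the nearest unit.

Holding cost per unit per year at price C is H = 0.15·C.
Candidates are each tier's EOQ (if it falls in that tier) and each price-break quantity.
EOQ at £97.70 = 1402.5 (feasible in tier 1): TC = 41,300×£97.70 + (41,300/1402.5)×349 + (1402.5/2)×0.15×£97.70 = £4,055,563.97.
EOQ at £83.57 = 1516.5 < 2500, so use break Q=2500: TC = 41,300×£83.57 + (41,300/2500.0)×349 + (2500.0/2)×0.15×£83.57 = £3,472,875.85.
EOQ at £81.53 = 1535.3 < 33000, so use break Q=33000: TC = 41,300×£81.53 + (41,300/33000.0)×349 + (33000.0/2)×0.15×£81.53 = £3,569,412.53.
Lowest total cost is £3,472,875.85 at Q = 2500.0.

Q* ≈ 2,500 cartons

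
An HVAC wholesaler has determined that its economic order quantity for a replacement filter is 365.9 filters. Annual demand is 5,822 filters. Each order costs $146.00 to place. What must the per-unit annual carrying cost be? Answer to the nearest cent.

H ≈ $12.70

Invert the EOQ relation Q*² = 2DS/H.
From Q* = √(2DS/H): H = 2DS / Q*² = 2 × 5,822 × 146 / 365.9² = 12.6979.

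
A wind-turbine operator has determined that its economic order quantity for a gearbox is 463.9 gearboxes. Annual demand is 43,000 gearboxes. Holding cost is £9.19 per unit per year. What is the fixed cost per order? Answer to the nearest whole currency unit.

Squaring Q* = √(2DS/H) gives Q*² = 2DS/H.
From Q* = √(2DS/H): S = Q*²H / (2D) = 463.9² × 9.19 / (2 × 43,000) = 22.9967.

S ≈ £23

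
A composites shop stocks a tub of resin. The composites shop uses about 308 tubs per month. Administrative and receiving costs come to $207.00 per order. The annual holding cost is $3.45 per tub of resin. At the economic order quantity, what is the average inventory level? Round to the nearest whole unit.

Annual demand D = 308 × 12 = 3,696.
EOQ = √(2DS/H) = √(2 × 3,696 × 207 / 3.45) ≈ 665.97.
Average inventory = Q*/2 ≈ 665.97 / 2 = 332.986.

Average inventory ≈ 333 tubs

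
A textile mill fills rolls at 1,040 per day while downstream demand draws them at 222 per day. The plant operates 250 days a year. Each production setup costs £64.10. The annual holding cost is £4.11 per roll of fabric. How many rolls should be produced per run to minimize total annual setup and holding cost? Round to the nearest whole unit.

Q* ≈ 1,484 rolls

Annual demand D = 222 × 250 = 55,500.
Production build-up factor (1 − d/p) = 1 − 222/1,040 = 0.7865.
Q* = √(2DS / (H(1 − d/p))) = √(2 × 55,500 × 64.1 / (4.11 × 0.7865)).
= √(7,115,100 / 3.2327) ≈ 1483.575.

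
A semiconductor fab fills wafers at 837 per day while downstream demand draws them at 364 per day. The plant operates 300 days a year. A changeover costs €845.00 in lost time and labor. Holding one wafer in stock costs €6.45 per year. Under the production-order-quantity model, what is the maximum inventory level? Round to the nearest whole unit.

Annual demand D = 364 × 300 = 109,200.
Production build-up factor (1 − d/p) = 1 − 364/837 = 0.5651.
Q* = √(2DS / (H(1 − d/p))) = √(2 × 109,200 × 845 / (6.45 × 0.5651)).
= √(184,548,000 / 3.645) ≈ 7115.525.
Maximum inventory = Q*(1 − d/p) = 7115.525 × 0.5651 ≈ 4021.079.

I_max ≈ 4,021 wafers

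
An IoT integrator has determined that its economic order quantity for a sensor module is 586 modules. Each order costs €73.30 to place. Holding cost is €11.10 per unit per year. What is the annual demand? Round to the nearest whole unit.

The basic EOQ model gives Q* = √(2DS/H); rearrange for the unknown.
From Q* = √(2DS/H): D = Q*²H / (2S) = 586² × 11.1 / (2 × 73.3) = 26000.652.

D ≈ 26,001 modules per year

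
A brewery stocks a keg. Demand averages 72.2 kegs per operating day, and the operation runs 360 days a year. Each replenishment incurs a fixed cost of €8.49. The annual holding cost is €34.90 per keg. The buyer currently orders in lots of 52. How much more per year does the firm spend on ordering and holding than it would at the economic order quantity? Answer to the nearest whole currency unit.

Extra cost ≈ €1,226 per year

Annual demand D = 72.2 × 360 = 25,992.
EOQ = √(2DS/H) = √(2 × 25,992 × 8.49 / 34.9) ≈ 112.45.
Cost at Q* = (D/Q*)S + (Q*/2)H = √(2DSH) ≈ €3,924.65.
Cost at Q = 52: (25,992/52)×8.49 + (52/2)×34.9 = €4,243.69 + €907.40 = €5,151.09.
Excess = €5,151.09 − €3,924.65 = €1,226.44.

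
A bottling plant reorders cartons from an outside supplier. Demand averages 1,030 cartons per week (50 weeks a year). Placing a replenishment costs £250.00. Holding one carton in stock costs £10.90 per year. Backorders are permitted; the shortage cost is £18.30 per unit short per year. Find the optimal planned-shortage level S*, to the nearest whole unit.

Annual demand D = 1,030 × 50 = 51,500.
With planned backorders, Q* = √(2DS/H) · √((H+B)/B).
√(2DS/H) = √(2 × 51,500 × 250 / 10.9) = 1537.005.
√((H+B)/B) = √((10.9+18.3)/18.3) = 1.2632.
Q* ≈ 1941.517.
S* = Q* · H/(H+B) = 1941.517 × 10.9/29.2 ≈ 724.744.

S* ≈ 725 cartons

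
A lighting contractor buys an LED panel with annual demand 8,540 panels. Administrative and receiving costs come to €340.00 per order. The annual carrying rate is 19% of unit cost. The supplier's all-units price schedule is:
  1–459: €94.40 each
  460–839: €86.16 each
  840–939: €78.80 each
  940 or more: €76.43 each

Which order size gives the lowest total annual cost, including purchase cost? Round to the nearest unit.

Q* ≈ 940 panels

Holding cost per unit per year at price C is H = 0.19·C.
For each price level, check whether its EOQ is feasible; otherwise the best quantity at that price is the breakpoint.
Tier 1 (€94.40): EOQ = 569.0 exceeds tier's upper bound 459, so this tier is dominated.
EOQ at €86.16 = 595.6 (feasible in tier 2): TC = 8,540×€86.16 + (8,540/595.6)×340 + (595.6/2)×0.19×€86.16 = €745,556.59.
EOQ at €78.80 = 622.8 < 840, so use break Q=840: TC = 8,540×€78.80 + (8,540/840.0)×340 + (840.0/2)×0.19×€78.80 = €682,696.91.
EOQ at €76.43 = 632.4 < 940, so use break Q=940: TC = 8,540×€76.43 + (8,540/940.0)×340 + (940.0/2)×0.19×€76.43 = €662,626.34.
Lowest total cost is €662,626.34 at Q = 940.0.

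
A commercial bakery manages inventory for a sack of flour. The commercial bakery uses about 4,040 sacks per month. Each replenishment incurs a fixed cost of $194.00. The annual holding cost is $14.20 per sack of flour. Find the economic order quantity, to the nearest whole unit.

Annual demand D = 4,040 × 12 = 48,480.
EOQ = √(2DS / H) = √(2 × 48,480 × 194 / 14.2).
= √(18,810,240 / 14.2) = √1,324,664.7887 ≈ 1150.941.

Q* ≈ 1,151 sacks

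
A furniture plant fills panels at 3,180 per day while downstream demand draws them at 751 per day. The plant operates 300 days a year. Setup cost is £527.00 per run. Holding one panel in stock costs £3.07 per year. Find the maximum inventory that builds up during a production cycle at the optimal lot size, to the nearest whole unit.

I_max ≈ 7,687 panels

Annual demand D = 751 × 300 = 225,300.
Production build-up factor (1 − d/p) = 1 − 751/3,180 = 0.7638.
Q* = √(2DS / (H(1 − d/p))) = √(2 × 225,300 × 527 / (3.07 × 0.7638)).
= √(237,466,200 / 2.345) ≈ 10063.094.
Maximum inventory = Q*(1 − d/p) = 10063.094 × 0.7638 ≈ 7686.558.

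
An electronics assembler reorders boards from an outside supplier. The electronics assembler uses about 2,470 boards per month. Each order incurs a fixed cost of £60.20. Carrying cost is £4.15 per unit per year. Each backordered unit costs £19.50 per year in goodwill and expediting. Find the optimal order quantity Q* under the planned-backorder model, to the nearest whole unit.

Annual demand D = 2,470 × 12 = 29,640.
With planned backorders, Q* = √(2DS/H) · √((H+B)/B).
√(2DS/H) = √(2 × 29,640 × 60.2 / 4.15) = 927.317.
√((H+B)/B) = √((4.15+19.5)/19.5) = 1.1013.
Q* ≈ 1021.237.

Q* ≈ 1,021 boards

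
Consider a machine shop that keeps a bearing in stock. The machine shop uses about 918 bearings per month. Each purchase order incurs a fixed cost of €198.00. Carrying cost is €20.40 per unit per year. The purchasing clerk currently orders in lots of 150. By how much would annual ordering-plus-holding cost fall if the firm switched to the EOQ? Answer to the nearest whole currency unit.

Extra cost ≈ €6,638 per year

Annual demand D = 918 × 12 = 11,016.
EOQ = √(2DS/H) = √(2 × 11,016 × 198 / 20.4) ≈ 462.43.
Cost at Q* = (D/Q*)S + (Q*/2)H = √(2DSH) ≈ €9,433.54.
Cost at Q = 150: (11,016/150)×198 + (150/2)×20.4 = €14,541.12 + €1,530.00 = €16,071.12.
Excess = €16,071.12 − €9,433.54 = €6,637.58.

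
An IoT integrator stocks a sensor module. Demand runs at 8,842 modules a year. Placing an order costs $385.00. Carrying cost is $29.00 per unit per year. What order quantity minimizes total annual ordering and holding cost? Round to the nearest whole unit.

Q* ≈ 485 modules

EOQ = √(2DS / H) = √(2 × 8,842 × 385 / 29).
= √(6,808,340 / 29) = √234,770.3448 ≈ 484.531.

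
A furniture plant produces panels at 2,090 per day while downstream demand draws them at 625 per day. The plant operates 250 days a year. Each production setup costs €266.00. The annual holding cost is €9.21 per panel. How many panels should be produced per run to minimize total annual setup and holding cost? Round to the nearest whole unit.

Q* ≈ 3,588 panels

Annual demand D = 625 × 250 = 156,250.
Production build-up factor (1 − d/p) = 1 − 625/2,090 = 0.7010.
Q* = √(2DS / (H(1 − d/p))) = √(2 × 156,250 × 266 / (9.21 × 0.7010)).
= √(83,125,000 / 6.4558) ≈ 3588.313.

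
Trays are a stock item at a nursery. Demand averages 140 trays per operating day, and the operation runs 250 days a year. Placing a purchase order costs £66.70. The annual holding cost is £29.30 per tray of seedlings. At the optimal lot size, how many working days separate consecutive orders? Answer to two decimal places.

Annual demand D = 140 × 250 = 35,000.
The optimal lot size = √(2DS/H) = √(2 × 35,000 × 66.7 / 29.3) ≈ 399.19.
Cycle time = Q*/D × 250 = 399.19 / 35,000 × 250 ≈ 2.851 days.

T ≈ 2.85 days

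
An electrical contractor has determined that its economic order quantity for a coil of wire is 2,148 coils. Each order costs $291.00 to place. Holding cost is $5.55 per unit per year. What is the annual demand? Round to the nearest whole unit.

D ≈ 43,999 coils per year

Squaring Q* = √(2DS/H) gives Q*² = 2DS/H.
From Q* = √(2DS/H): D = Q*²H / (2S) = 2,148² × 5.55 / (2 × 291) = 43998.569.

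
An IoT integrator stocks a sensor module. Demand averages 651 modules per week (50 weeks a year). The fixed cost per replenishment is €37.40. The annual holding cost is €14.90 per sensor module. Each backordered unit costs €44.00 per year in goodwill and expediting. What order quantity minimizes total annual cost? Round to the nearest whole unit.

Q* ≈ 468 modules

Annual demand D = 651 × 50 = 32,550.
With planned backorders, Q* = √(2DS/H) · √((H+B)/B).
√(2DS/H) = √(2 × 32,550 × 37.4 / 14.9) = 404.234.
√((H+B)/B) = √((14.9+44)/44) = 1.1570.
Q* ≈ 467.697.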